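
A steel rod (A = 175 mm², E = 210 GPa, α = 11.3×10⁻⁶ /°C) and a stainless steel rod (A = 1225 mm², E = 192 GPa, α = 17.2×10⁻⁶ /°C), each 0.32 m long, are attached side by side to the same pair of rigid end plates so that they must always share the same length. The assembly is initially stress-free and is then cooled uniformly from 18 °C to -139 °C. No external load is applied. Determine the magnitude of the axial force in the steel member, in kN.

Both members must finish at the same length. With the larger α, the stainless steel tends to over-contract; the plates restrain it, putting the stainless steel in tension and the steel in compression. With no external load the two internal forces are equal and opposite, magnitude P.
Compatibility of the two members (thermal + elastic change equal): (α₁ − α₂)ΔT = P·[1/(A₁E₁) + 1/(A₂E₂)].
|α₁ − α₂|·ΔT = 5.9×10⁻⁶ × 157 = 0.0009263.
1/(A₁E₁) + 1/(A₂E₂) = 1/(175×210×10³) + 1/(1225×192×10³) = 3.146×10⁻⁸ N⁻¹.
P = 0.0009263 / 3.146×10⁻⁸ = 29440 N = 29.44 kN.

P ≈ 29.4 kN (compressive in the steel)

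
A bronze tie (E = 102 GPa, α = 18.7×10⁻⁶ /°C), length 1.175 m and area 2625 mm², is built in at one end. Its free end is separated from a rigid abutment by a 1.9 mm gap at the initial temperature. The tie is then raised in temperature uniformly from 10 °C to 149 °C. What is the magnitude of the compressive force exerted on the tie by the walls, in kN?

Free thermal elongation = αΔT L = 18.7×10⁻⁶ × 139 × 1175 = 3.054 mm.
The gap closes (δ_free > 1.9 mm) and the wall then resists a further 3.054 − 1.9 = 1.154 mm of expansion.
So σ = E(δ_free − g)/L = 102×10³ × 1.154/1175 = 100.2 MPa.
P = σA = 100.2 × 2625 = 263 kN.

P ≈ 263 kN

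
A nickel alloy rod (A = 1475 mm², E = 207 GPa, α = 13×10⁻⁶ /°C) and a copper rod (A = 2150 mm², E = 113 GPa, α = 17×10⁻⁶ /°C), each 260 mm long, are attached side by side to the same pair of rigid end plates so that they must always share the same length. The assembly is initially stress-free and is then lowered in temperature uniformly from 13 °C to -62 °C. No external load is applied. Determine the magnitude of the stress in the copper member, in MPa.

σ ≈ 18.9 MPa (tensile)

Equilibrium of a rigid end plate with no external load gives equal and opposite internal forces ±P in the two members. Since α_{copper} > α_{nickel alloy}, cooling drives the copper into tension and the nickel alloy into compression.
Equating the net (thermal + elastic) strains gives |α₁ − α₂|·ΔT = P·[1/(A₁E₁) + 1/(A₂E₂)].
|α₁ − α₂|·ΔT = 4×10⁻⁶ × 75 = 0.0003.
1/(A₁E₁) + 1/(A₂E₂) = 1/(1475×207×10³) + 1/(2150×113×10³) = 7.391×10⁻⁹ N⁻¹.
So P = 0.0003 / 7.391×10⁻⁹ = 40.59 kN.
σ_{copper} = P/A₂ = 40590/2150 = 18.88 MPa, tensile.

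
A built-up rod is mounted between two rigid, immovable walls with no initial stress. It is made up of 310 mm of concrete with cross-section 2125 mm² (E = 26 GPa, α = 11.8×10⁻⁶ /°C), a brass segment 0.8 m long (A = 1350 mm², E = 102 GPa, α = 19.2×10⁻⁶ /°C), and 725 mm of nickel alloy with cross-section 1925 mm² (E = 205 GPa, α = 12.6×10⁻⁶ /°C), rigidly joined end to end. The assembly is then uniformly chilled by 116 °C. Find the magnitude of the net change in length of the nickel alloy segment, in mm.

If the supports were absent, the total length change would be Σ αᵢΔT Lᵢ = 11.8×10⁻⁶×116×310 + 19.2×10⁻⁶×116×800 + 12.6×10⁻⁶×116×725 = 3.266 mm.
Since the ends are fixed, an axial force P builds up, equal in every segment, with P · Σ Lᵢ/(AᵢEᵢ) = δ_free.
The series flexibility is Σ Lᵢ/(AᵢEᵢ) = 310/(2125×26×10³) + 800/(1350×102×10³) + 725/(1925×205×10³) = 1.326×10⁻⁵ mm/N.
P = 3.266 / 1.326×10⁻⁵ = 246300 N = 246.3 kN, tensile.
For the nickel alloy segment, free thermal change = 12.6×10⁻⁶×116×725 = 1.06 mm and elastic change from P = 246300×725/(1925×205×10³) = 0.4525 mm; these oppose, so the net change is 0.607 mm (segment shortens).

|ΔL| ≈ 0.607 mm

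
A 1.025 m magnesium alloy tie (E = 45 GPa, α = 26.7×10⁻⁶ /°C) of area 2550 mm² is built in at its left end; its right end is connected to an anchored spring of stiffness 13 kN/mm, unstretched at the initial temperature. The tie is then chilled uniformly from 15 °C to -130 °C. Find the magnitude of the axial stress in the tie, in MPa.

σ ≈ 18.1 MPa (tensile)

If the spring were absent the tie would shorten by αΔT L = 26.7×10⁻⁶ × 145 × 1025 = 3.968 mm.
Let P be the tensile force in the spring. The tie extends elastically by PL/(AE) and the spring stretches by P/k; together these equal δ_free.
So P = δ_free / [L/(AE) + 1/k] = 3.968 / [ 1025/(2550×45×10³) + 1/(13×10³) ].
P = 3.968 / 8.586×10⁻⁵ = 46220 N.
σ = P/A = 46220/2550 = 18.13 MPa.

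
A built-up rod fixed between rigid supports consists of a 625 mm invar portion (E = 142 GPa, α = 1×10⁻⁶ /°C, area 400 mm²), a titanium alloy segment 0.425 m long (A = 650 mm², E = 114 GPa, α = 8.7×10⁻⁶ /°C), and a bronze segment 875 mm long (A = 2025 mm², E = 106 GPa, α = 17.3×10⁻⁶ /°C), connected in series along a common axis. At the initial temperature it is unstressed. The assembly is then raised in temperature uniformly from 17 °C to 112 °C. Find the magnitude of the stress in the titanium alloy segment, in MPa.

σ ≈ 137 MPa (compressive)

If the supports were absent, the total length change would be Σ αᵢΔT Lᵢ = 1×10⁻⁶×95×625 + 8.7×10⁻⁶×95×425 + 17.3×10⁻⁶×95×875 = 1.849 mm.
The walls prevent any net length change, so an axial force P (same in every segment) develops. Compatibility: P · Σ Lᵢ/(AᵢEᵢ) = δ_free.
The series flexibility is Σ Lᵢ/(AᵢEᵢ) = 625/(400×142×10³) + 425/(650×114×10³) + 875/(2025×106×10³) = 2.082×10⁻⁵ mm/N.
So P = 1.849 / 2.082×10⁻⁵ = 88.81 kN, compressive.
σ_{titanium alloy} = P / A = 88810 / 650 = 136.6 MPa.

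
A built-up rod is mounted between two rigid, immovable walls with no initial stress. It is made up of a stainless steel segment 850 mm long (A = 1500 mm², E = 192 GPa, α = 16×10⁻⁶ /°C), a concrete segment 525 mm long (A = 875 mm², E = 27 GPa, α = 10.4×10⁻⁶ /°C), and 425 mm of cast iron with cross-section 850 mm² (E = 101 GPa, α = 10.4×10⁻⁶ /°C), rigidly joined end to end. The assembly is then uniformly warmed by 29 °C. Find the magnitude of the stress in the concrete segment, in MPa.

σ ≈ 25.8 MPa (compressive)

Free thermal expansion of the whole bar: Σ αᵢΔT Lᵢ = 16×10⁻⁶×29×850 + 10.4×10⁻⁶×29×525 + 10.4×10⁻⁶×29×425 = 0.6809 mm.
The walls prevent any net length change, so an axial force P (same in every segment) develops. Compatibility: P · Σ Lᵢ/(AᵢEᵢ) = δ_free.
Σ Lᵢ/(AᵢEᵢ) = 850/(1500×192×10³) + 525/(875×27×10³) + 425/(850×101×10³) = 3.012×10⁻⁵ mm/N.
So P = 0.6809 / 3.012×10⁻⁵ = 22.6 kN, compressive.
σ_{concrete} = P / A = 22600 / 875 = 25.83 MPa.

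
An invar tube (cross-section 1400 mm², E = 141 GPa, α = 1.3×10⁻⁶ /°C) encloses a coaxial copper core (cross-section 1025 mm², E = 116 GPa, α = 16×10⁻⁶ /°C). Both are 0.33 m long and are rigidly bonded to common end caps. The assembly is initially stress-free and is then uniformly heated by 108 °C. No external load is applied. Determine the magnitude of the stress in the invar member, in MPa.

σ ≈ 84.1 MPa (tensile)

Equilibrium of a rigid end plate with no external load gives equal and opposite internal forces ±P in the two members. Since α_{copper} > α_{invar}, heating drives the copper into compression and the invar into tension.
Setting the final lengths equal and cancelling L: (α₁ − α₂)ΔT = P/(A₁E₁) + P/(A₂E₂).
|α₁ − α₂|·ΔT = 14.7×10⁻⁶ × 108 = 0.001588.
1/(A₁E₁) + 1/(A₂E₂) = 1/(1400×141×10³) + 1/(1025×116×10³) = 1.348×10⁻⁸ N⁻¹.
P = 0.001588 / 1.348×10⁻⁸ = 117800 N = 117.8 kN.
σ_{invar} = P/A₁ = 117800/1400 = 84.15 MPa, tensile.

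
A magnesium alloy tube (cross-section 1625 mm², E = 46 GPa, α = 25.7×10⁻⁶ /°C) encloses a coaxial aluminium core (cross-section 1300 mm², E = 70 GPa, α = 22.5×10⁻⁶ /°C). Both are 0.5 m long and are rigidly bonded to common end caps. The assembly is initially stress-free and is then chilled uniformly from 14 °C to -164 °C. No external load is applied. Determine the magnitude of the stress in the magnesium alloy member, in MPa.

The magnesium alloy has the larger α, so on cooling it would change length more than the aluminium if both were free. The rigid plates force a common final length, so the magnesium alloy is put into tension and the aluminium into compression, with equal and opposite forces P (no external load).
Equating the net (thermal + elastic) strains gives |α₁ − α₂|·ΔT = P·[1/(A₁E₁) + 1/(A₂E₂)].
|α₁ − α₂|·ΔT = 3.2×10⁻⁶ × 178 = 0.0005696.
1/(A₁E₁) + 1/(A₂E₂) = 1/(1625×46×10³) + 1/(1300×70×10³) = 2.437×10⁻⁸ N⁻¹.
P = 0.0005696 / 2.437×10⁻⁸ = 23380 N = 23.38 kN.
σ_{magnesium alloy} = P/A₁ = 23380/1625 = 14.39 MPa, tensile.

σ ≈ 14.4 MPa (tensile)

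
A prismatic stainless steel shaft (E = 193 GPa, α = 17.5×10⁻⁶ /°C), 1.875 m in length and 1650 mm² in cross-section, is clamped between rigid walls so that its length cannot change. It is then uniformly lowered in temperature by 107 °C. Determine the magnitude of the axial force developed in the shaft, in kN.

Full restraint means ε = 0, so the stress is σ = EαΔT = 193×10³ × 17.5×10⁻⁶ × 107 = 361.4 MPa.
Axial force P = σA = 361.4 × 1650 = 596300 N = 596.3 kN, tensile.

P ≈ 596 kN (tensile)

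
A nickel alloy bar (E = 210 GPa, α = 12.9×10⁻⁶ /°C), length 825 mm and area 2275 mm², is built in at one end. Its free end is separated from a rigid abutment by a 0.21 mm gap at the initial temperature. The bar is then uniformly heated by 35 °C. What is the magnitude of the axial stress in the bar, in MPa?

σ ≈ 41.4 MPa (compressive)

Free thermal elongation = αΔT L = 12.9×10⁻⁶ × 35 × 825 = 0.3725 mm.
The gap closes (δ_free > 0.21 mm) and the wall then resists a further 0.3725 − 0.21 = 0.1625 mm of expansion.
So σ = E(δ_free − g)/L = 210×10³ × 0.1625/825 = 41.36 MPa.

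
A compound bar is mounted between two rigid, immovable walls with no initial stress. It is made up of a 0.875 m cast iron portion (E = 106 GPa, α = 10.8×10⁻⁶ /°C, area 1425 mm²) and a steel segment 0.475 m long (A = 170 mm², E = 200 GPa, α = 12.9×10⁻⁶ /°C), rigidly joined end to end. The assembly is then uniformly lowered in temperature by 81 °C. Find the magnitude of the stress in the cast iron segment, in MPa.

Free thermal contraction of the whole bar: Σ αᵢΔT Lᵢ = 10.8×10⁻⁶×81×875 + 12.9×10⁻⁶×81×475 = 1.262 mm.
Since the ends are fixed, an axial force P builds up, equal in every segment, with P · Σ Lᵢ/(AᵢEᵢ) = δ_free.
Σ Lᵢ/(AᵢEᵢ) = 875/(1425×106×10³) + 475/(170×200×10³) = 1.976×10⁻⁵ mm/N.
P = 1.262 / 1.976×10⁻⁵ = 63840 N = 63.84 kN, tensile.
σ_{cast iron} = P / A = 63840 / 1425 = 44.8 MPa.

σ ≈ 44.8 MPa (tensile)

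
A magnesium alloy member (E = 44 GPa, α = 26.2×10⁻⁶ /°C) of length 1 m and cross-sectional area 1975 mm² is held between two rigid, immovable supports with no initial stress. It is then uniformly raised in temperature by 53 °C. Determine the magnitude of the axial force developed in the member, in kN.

P ≈ 121 kN (compressive)

The ends cannot move, so σ = EαΔT = 44×10³ × 26.2×10⁻⁶ × 53 = 61.1 MPa.
Then P = σA = 61.1 × 1975 mm² = 120.7 kN, compressive.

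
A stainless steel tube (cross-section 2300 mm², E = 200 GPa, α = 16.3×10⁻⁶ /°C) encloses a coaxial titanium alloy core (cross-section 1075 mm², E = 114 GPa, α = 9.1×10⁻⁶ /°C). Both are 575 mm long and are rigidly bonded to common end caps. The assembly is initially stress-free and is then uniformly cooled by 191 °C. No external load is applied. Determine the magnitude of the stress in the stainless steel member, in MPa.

σ ≈ 57.9 MPa (tensile)

Both members must finish at the same length. With the larger α, the stainless steel tends to over-contract; the plates restrain it, putting the stainless steel in tension and the titanium alloy in compression. With no external load the two internal forces are equal and opposite, magnitude P.
Setting the final lengths equal and cancelling L: (α₁ − α₂)ΔT = P/(A₁E₁) + P/(A₂E₂).
|α₁ − α₂|·ΔT = 7.2×10⁻⁶ × 191 = 0.001375.
1/(A₁E₁) + 1/(A₂E₂) = 1/(2300×200×10³) + 1/(1075×114×10³) = 1.033×10⁻⁸ N⁻¹.
So P = 0.001375 / 1.033×10⁻⁸ = 133.1 kN.
σ_{stainless steel} = P/A₁ = 133100/2300 = 57.86 MPa, tensile.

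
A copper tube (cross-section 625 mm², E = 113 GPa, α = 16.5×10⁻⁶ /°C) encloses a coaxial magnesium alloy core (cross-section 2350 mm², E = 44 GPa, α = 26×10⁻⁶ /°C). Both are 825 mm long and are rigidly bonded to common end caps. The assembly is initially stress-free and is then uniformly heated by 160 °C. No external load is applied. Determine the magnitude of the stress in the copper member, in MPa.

The magnesium alloy has the larger α, so on heating it would change length more than the copper if both were free. The rigid plates force a common final length, so the magnesium alloy is put into compression and the copper into tension, with equal and opposite forces P (no external load).
Compatibility of the two members (thermal + elastic change equal): (α₁ − α₂)ΔT = P·[1/(A₁E₁) + 1/(A₂E₂)].
|α₁ − α₂|·ΔT = 9.5×10⁻⁶ × 160 = 0.00152.
1/(A₁E₁) + 1/(A₂E₂) = 1/(625×113×10³) + 1/(2350×44×10³) = 2.383×10⁻⁸ N⁻¹.
P = 0.00152 / 2.383×10⁻⁸ = 63780 N = 63.78 kN.
σ_{copper} = P/A₁ = 63780/625 = 102.1 MPa, tensile.

σ ≈ 102 MPa (tensile)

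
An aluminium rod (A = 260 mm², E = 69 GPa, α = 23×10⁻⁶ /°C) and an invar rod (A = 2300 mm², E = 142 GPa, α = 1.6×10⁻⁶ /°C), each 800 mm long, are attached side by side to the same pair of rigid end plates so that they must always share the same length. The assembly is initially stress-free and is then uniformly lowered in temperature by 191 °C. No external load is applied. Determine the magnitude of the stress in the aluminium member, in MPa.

σ ≈ 267 MPa (tensile)

The aluminium has the larger α, so on cooling it would change length more than the invar if both were free. The rigid plates force a common final length, so the aluminium is put into tension and the invar into compression, with equal and opposite forces P (no external load).
Equating the net (thermal + elastic) strains gives |α₁ − α₂|·ΔT = P·[1/(A₁E₁) + 1/(A₂E₂)].
|α₁ − α₂|·ΔT = 21.4×10⁻⁶ × 191 = 0.004087.
1/(A₁E₁) + 1/(A₂E₂) = 1/(260×69×10³) + 1/(2300×142×10³) = 5.88×10⁻⁸ N⁻¹.
So P = 0.004087 / 5.88×10⁻⁸ = 69.51 kN.
σ_{aluminium} = P/A₁ = 69510/260 = 267.3 MPa, tensile.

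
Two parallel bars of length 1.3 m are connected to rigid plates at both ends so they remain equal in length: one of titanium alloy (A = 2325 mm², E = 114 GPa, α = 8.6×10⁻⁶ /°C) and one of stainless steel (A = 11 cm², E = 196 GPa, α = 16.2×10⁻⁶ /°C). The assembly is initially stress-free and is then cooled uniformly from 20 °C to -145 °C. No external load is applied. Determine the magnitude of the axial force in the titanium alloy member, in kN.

Both members must finish at the same length. With the larger α, the stainless steel tends to over-contract; the plates restrain it, putting the stainless steel in tension and the titanium alloy in compression. With no external load the two internal forces are equal and opposite, magnitude P.
Setting the final lengths equal and cancelling L: (α₁ − α₂)ΔT = P/(A₁E₁) + P/(A₂E₂).
|α₁ − α₂|·ΔT = 7.6×10⁻⁶ × 165 = 0.001254.
1/(A₁E₁) + 1/(A₂E₂) = 1/(2325×114×10³) + 1/(1100×196×10³) = 8.411×10⁻⁹ N⁻¹.
P = 0.001254 / 8.411×10⁻⁹ = 149100 N = 149.1 kN.

P ≈ 149 kN (compressive in the titanium alloy)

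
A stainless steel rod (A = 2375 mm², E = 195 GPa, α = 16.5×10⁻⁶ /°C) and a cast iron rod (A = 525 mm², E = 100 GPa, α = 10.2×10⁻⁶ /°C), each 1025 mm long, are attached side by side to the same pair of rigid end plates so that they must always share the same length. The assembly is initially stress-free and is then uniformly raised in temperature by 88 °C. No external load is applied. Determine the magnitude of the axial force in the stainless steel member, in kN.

P ≈ 26.1 kN (compressive in the stainless steel)

Both members must finish at the same length. With the larger α, the stainless steel tends to over-expand; the plates restrain it, putting the stainless steel in compression and the cast iron in tension. With no external load the two internal forces are equal and opposite, magnitude P.
Setting the final lengths equal and cancelling L: (α₁ − α₂)ΔT = P/(A₁E₁) + P/(A₂E₂).
|α₁ − α₂|·ΔT = 6.3×10⁻⁶ × 88 = 0.0005544.
1/(A₁E₁) + 1/(A₂E₂) = 1/(2375×195×10³) + 1/(525×100×10³) = 2.121×10⁻⁸ N⁻¹.
So P = 0.0005544 / 2.121×10⁻⁸ = 26.14 kN.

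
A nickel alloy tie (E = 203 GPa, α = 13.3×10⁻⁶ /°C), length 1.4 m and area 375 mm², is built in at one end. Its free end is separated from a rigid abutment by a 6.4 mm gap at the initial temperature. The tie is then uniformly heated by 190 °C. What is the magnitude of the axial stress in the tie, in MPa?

σ ≈ 0 MPa

If the wall were absent the tie would grow by αΔT L = 13.3×10⁻⁶ × 190 × 1400 = 3.538 mm.
This is smaller than the 6.4 mm clearance, so the tie expands freely without reaching the stop — the stress is zero.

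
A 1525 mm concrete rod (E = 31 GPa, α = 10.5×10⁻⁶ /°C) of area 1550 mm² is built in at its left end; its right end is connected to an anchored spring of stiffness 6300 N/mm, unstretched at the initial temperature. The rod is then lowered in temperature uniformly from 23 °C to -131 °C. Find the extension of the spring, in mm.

δ ≈ 2.06 mm

The unrestrained thermal change is αΔT L = 10.5×10⁻⁶ × 154 × 1525 = 2.466 mm.
With a force P in the spring, the elastic change of the rod is PL/(AE) and that of the spring is P/k; compatibility requires their sum to equal δ_free.
So P = δ_free / [L/(AE) + 1/k] = 2.466 / [ 1525/(1550×31×10³) + 1/(6300) ].
P = 2.466 / 0.0001905 = 12950 N.
Spring extension = P/k = 12950/(6300) = 2.055 mm.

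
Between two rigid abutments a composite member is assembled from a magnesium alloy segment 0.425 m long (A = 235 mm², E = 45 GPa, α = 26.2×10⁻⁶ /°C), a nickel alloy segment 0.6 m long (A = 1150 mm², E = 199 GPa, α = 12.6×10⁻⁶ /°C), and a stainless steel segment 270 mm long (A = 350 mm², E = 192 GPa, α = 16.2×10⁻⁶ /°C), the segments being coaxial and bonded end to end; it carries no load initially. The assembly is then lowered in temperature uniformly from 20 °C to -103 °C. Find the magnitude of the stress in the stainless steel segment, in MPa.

Free thermal contraction of the whole bar: Σ αᵢΔT Lᵢ = 26.2×10⁻⁶×123×425 + 12.6×10⁻⁶×123×600 + 16.2×10⁻⁶×123×270 = 2.837 mm.
The walls prevent any net length change, so an axial force P (same in every segment) develops. Compatibility: P · Σ Lᵢ/(AᵢEᵢ) = δ_free.
The series flexibility is Σ Lᵢ/(AᵢEᵢ) = 425/(235×45×10³) + 600/(1150×199×10³) + 270/(350×192×10³) = 4.683×10⁻⁵ mm/N.
P = 2.837 / 4.683×10⁻⁵ = 60590 N = 60.59 kN, tensile.
σ_{stainless steel} = P / A = 60590 / 350 = 173.1 MPa.

σ ≈ 173 MPa (tensile)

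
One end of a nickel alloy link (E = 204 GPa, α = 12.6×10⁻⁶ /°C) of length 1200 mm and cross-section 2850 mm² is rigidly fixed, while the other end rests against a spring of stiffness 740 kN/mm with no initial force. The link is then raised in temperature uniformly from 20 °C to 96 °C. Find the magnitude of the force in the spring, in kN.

Free thermal expansion: δ_free = αΔT L = 12.6×10⁻⁶ × 76 × 1200 = 1.149 mm.
With a force P in the spring, the elastic change of the link is PL/(AE) and that of the spring is P/k; compatibility requires their sum to equal δ_free.
So P = δ_free / [L/(AE) + 1/k] = 1.149 / [ 1200/(2850×204×10³) + 1/(740×10³) ].
P = 1.149 / 3.415×10⁻⁶ = 336500 N.

P ≈ 336 kN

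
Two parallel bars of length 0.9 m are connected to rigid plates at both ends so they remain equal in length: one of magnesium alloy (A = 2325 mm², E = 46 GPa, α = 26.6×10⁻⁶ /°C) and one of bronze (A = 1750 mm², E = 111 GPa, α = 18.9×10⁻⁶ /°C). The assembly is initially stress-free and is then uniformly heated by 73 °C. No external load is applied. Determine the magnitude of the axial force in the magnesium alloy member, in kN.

P ≈ 38.8 kN (compressive in the magnesium alloy)

Equilibrium of a rigid end plate with no external load gives equal and opposite internal forces ±P in the two members. Since α_{magnesium alloy} > α_{bronze}, heating drives the magnesium alloy into compression and the bronze into tension.
Compatibility of the two members (thermal + elastic change equal): (α₁ − α₂)ΔT = P·[1/(A₁E₁) + 1/(A₂E₂)].
|α₁ − α₂|·ΔT = 7.7×10⁻⁶ × 73 = 0.0005621.
1/(A₁E₁) + 1/(A₂E₂) = 1/(2325×46×10³) + 1/(1750×111×10³) = 1.45×10⁻⁸ N⁻¹.
P = 0.0005621 / 1.45×10⁻⁸ = 38770 N = 38.77 kN.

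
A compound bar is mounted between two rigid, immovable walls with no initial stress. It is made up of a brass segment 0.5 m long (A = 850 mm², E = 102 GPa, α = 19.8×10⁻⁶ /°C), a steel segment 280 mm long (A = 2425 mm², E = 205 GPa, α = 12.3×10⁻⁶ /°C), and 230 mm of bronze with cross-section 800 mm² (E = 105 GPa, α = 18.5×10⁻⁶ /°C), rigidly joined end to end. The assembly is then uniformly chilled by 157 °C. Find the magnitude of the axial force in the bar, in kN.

If the supports were absent, the total length change would be Σ αᵢΔT Lᵢ = 19.8×10⁻⁶×157×500 + 12.3×10⁻⁶×157×280 + 18.5×10⁻⁶×157×230 = 2.763 mm.
The walls prevent any net length change, so an axial force P (same in every segment) develops. Compatibility: P · Σ Lᵢ/(AᵢEᵢ) = δ_free.
Σ Lᵢ/(AᵢEᵢ) = 500/(850×102×10³) + 280/(2425×205×10³) + 230/(800×105×10³) = 9.068×10⁻⁶ mm/N.
Hence P = δ_free / Σ(L/AE) = 2.763/9.068×10⁻⁶ = 304.7 kN (tensile).

P ≈ 305 kN (tensile)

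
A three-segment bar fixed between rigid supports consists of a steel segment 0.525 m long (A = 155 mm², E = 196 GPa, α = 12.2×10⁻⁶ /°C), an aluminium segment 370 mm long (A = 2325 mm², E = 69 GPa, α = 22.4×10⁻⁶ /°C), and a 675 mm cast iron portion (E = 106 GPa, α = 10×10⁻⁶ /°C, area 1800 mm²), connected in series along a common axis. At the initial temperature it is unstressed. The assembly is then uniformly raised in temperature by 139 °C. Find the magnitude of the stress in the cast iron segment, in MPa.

Free thermal expansion of the whole bar: Σ αᵢΔT Lᵢ = 12.2×10⁻⁶×139×525 + 22.4×10⁻⁶×139×370 + 10×10⁻⁶×139×675 = 2.981 mm.
The walls prevent any net length change, so an axial force P (same in every segment) develops. Compatibility: P · Σ Lᵢ/(AᵢEᵢ) = δ_free.
Σ Lᵢ/(AᵢEᵢ) = 525/(155×196×10³) + 370/(2325×69×10³) + 675/(1800×106×10³) = 2.313×10⁻⁵ mm/N.
So P = 2.981 / 2.313×10⁻⁵ = 128.9 kN, compressive.
σ_{cast iron} = P / A = 128900 / 1800 = 71.6 MPa.

σ ≈ 71.6 MPa (compressive)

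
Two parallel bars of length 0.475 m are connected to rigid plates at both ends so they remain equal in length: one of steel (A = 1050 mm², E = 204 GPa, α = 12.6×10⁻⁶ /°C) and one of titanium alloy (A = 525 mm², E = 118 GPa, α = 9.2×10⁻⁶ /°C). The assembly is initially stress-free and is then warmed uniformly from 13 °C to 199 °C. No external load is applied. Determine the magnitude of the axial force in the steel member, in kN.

P ≈ 30.4 kN (compressive in the steel)

The steel has the larger α, so on heating it would change length more than the titanium alloy if both were free. The rigid plates force a common final length, so the steel is put into compression and the titanium alloy into tension, with equal and opposite forces P (no external load).
Setting the final lengths equal and cancelling L: (α₁ − α₂)ΔT = P/(A₁E₁) + P/(A₂E₂).
|α₁ − α₂|·ΔT = 3.4×10⁻⁶ × 186 = 0.0006324.
1/(A₁E₁) + 1/(A₂E₂) = 1/(1050×204×10³) + 1/(525×118×10³) = 2.081×10⁻⁸ N⁻¹.
P = 0.0006324 / 2.081×10⁻⁸ = 30390 N = 30.39 kN.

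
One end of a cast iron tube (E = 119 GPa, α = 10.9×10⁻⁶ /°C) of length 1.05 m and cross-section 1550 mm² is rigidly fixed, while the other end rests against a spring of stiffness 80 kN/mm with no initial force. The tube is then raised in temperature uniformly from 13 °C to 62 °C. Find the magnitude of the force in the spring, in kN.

If the spring were absent the tube would lengthen by αΔT L = 10.9×10⁻⁶ × 49 × 1050 = 0.5608 mm.
With a force P in the spring, the elastic change of the tube is PL/(AE) and that of the spring is P/k; compatibility requires their sum to equal δ_free.
P [ L/(AE) + 1/k ] = δ_free → P [ 1050/(1550×119×10³) + 1/(80×10³) ] = 0.5608.
P = 0.5608 / 1.819×10⁻⁵ = 30830 N.

P ≈ 30.8 kN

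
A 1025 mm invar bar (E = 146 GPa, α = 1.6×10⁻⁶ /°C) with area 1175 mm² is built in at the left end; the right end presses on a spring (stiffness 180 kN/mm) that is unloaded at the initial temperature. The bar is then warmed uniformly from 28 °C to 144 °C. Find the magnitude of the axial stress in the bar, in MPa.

σ ≈ 14 MPa (compressive)

Free thermal expansion: δ_free = αΔT L = 1.6×10⁻⁶ × 116 × 1025 = 0.1902 mm.
With a force P in the spring, the elastic change of the bar is PL/(AE) and that of the spring is P/k; compatibility requires their sum to equal δ_free.
So P = δ_free / [L/(AE) + 1/k] = 0.1902 / [ 1025/(1175×146×10³) + 1/(180×10³) ].
P = 0.1902 / 1.153×10⁻⁵ = 16500 N.
σ = P/A = 16500/1175 = 14.04 MPa.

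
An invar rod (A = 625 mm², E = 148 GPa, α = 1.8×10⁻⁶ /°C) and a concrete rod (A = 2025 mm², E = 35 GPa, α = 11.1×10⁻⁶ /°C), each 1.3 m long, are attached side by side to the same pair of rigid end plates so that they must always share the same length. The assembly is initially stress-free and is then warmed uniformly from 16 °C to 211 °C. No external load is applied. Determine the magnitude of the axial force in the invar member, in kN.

The concrete has the larger α, so on heating it would change length more than the invar if both were free. The rigid plates force a common final length, so the concrete is put into compression and the invar into tension, with equal and opposite forces P (no external load).
Setting the final lengths equal and cancelling L: (α₁ − α₂)ΔT = P/(A₁E₁) + P/(A₂E₂).
|α₁ − α₂|·ΔT = 9.3×10⁻⁶ × 195 = 0.001813.
1/(A₁E₁) + 1/(A₂E₂) = 1/(625×148×10³) + 1/(2025×35×10³) = 2.492×10⁻⁸ N⁻¹.
P = 0.001813 / 2.492×10⁻⁸ = 72770 N = 72.77 kN.

P ≈ 72.8 kN (tensile in the invar)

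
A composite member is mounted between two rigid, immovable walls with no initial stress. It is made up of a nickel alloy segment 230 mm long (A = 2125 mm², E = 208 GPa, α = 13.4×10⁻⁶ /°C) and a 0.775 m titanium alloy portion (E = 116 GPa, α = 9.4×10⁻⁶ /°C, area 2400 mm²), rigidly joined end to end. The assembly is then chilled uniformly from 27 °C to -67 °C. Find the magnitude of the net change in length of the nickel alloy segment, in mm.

Free thermal contraction of the whole bar: Σ αᵢΔT Lᵢ = 13.4×10⁻⁶×94×230 + 9.4×10⁻⁶×94×775 = 0.9745 mm.
Since the ends are fixed, an axial force P builds up, equal in every segment, with P · Σ Lᵢ/(AᵢEᵢ) = δ_free.
The series flexibility is Σ Lᵢ/(AᵢEᵢ) = 230/(2125×208×10³) + 775/(2400×116×10³) = 3.304×10⁻⁶ mm/N.
P = 0.9745 / 3.304×10⁻⁶ = 294900 N = 294.9 kN, tensile.
For the nickel alloy segment, free thermal change = 13.4×10⁻⁶×94×230 = 0.2897 mm and elastic change from P = 294900×230/(2125×208×10³) = 0.1535 mm; these oppose, so the net change is 0.136 mm (segment shortens).

|ΔL| ≈ 0.136 mm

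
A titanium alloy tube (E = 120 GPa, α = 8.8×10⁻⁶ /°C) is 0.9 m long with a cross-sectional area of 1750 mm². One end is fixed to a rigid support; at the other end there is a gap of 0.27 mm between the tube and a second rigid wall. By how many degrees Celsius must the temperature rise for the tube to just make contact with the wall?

The gap closes when αΔT L = 0.27 mm, since the tube is still unstressed at that instant.
So ΔT = g/(αL) = 0.27/(8.8×10⁻⁶ × 900) = 34.09 °C.

ΔT ≈ 34.1 °C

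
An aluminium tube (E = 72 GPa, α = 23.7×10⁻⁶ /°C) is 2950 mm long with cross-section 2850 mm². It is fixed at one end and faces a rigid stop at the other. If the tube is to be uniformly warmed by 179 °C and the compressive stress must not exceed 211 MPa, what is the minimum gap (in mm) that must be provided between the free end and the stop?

Free expansion if unrestrained: δ_free = αΔT L = 23.7×10⁻⁶ × 179 × 2950 = 12.51 mm.
At the allowable stress the elastic shortening the wall may impose is σL/E = 211 × 2950 / (72×10³) = 8.645 mm.
So the gap has to take up the difference, g_min = δ_free − σL/E = 12.51 − 8.645 = 3.87 mm.

g ≈ 3.87 mm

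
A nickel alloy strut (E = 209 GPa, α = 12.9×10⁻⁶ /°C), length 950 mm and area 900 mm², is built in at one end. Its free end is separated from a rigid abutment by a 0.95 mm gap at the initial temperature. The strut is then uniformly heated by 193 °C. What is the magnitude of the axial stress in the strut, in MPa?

σ ≈ 311 MPa (compressive)

If the wall were absent the strut would grow by αΔT L = 12.9×10⁻⁶ × 193 × 950 = 2.365 mm.
This exceeds the 0.95 mm gap, so the wall pushes back. The portion of expansion that must be recovered elastically is δ_free − gap = 2.365 − 0.95 = 1.415 mm.
So σ = E(δ_free − g)/L = 209×10³ × 1.415/950 = 311.3 MPa.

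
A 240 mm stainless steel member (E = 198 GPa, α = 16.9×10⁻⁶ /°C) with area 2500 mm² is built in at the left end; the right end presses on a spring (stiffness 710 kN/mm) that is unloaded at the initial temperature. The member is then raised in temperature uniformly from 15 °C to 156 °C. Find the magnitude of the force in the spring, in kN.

If the spring were absent the member would lengthen by αΔT L = 16.9×10⁻⁶ × 141 × 240 = 0.5719 mm.
With a force P in the spring, the elastic change of the member is PL/(AE) and that of the spring is P/k; compatibility requires their sum to equal δ_free.
So P = δ_free / [L/(AE) + 1/k] = 0.5719 / [ 240/(2500×198×10³) + 1/(710×10³) ].
P = 0.5719 / 1.893×10⁻⁶ = 302100 N.

P ≈ 302 kN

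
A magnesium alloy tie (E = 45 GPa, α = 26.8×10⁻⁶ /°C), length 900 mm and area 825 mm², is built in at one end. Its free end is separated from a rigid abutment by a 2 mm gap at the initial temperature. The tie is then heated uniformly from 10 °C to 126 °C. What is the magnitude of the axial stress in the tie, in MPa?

σ ≈ 39.9 MPa (compressive)

Unrestrained expansion: δ_free = αΔT L = 26.8×10⁻⁶ × 116 × 900 = 2.798 mm.
This exceeds the 2 mm gap, so the wall pushes back. The portion of expansion that must be recovered elastically is δ_free − gap = 2.798 − 2 = 0.7979 mm.
That suppressed elongation corresponds to σ = E·Δ/L = 45×10³ × 0.7979/900 = 39.9 MPa.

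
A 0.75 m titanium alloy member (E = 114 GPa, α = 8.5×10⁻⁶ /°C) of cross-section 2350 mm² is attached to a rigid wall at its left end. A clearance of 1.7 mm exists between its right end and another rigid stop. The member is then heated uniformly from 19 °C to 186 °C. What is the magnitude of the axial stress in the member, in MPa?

Free thermal elongation = αΔT L = 8.5×10⁻⁶ × 167 × 750 = 1.065 mm.
This is smaller than the 1.7 mm clearance, so the member expands freely without reaching the stop — the stress is zero.

σ ≈ 0 MPa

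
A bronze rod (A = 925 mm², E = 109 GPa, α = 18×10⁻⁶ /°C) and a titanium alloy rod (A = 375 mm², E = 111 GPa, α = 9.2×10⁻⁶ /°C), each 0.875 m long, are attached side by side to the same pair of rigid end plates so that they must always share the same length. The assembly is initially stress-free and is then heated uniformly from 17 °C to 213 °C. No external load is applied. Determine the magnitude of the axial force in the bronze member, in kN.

P ≈ 50.8 kN (compressive in the bronze)

Equilibrium of a rigid end plate with no external load gives equal and opposite internal forces ±P in the two members. Since α_{bronze} > α_{titanium alloy}, heating drives the bronze into compression and the titanium alloy into tension.
Compatibility of the two members (thermal + elastic change equal): (α₁ − α₂)ΔT = P·[1/(A₁E₁) + 1/(A₂E₂)].
|α₁ − α₂|·ΔT = 8.8×10⁻⁶ × 196 = 0.001725.
1/(A₁E₁) + 1/(A₂E₂) = 1/(925×109×10³) + 1/(375×111×10³) = 3.394×10⁻⁸ N⁻¹.
So P = 0.001725 / 3.394×10⁻⁸ = 50.82 kN.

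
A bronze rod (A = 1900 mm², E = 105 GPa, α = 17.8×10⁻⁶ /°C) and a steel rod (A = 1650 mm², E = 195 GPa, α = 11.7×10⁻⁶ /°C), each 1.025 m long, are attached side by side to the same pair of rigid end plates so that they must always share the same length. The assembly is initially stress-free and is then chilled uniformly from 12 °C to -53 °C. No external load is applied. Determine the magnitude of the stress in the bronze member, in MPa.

σ ≈ 25.7 MPa (tensile)

Equilibrium of a rigid end plate with no external load gives equal and opposite internal forces ±P in the two members. Since α_{bronze} > α_{steel}, cooling drives the bronze into tension and the steel into compression.
Compatibility of the two members (thermal + elastic change equal): (α₁ − α₂)ΔT = P·[1/(A₁E₁) + 1/(A₂E₂)].
|α₁ − α₂|·ΔT = 6.1×10⁻⁶ × 65 = 0.0003965.
1/(A₁E₁) + 1/(A₂E₂) = 1/(1900×105×10³) + 1/(1650×195×10³) = 8.121×10⁻⁹ N⁻¹.
P = 0.0003965 / 8.121×10⁻⁹ = 48830 N = 48.83 kN.
σ_{bronze} = P/A₁ = 48830/1900 = 25.7 MPa, tensile.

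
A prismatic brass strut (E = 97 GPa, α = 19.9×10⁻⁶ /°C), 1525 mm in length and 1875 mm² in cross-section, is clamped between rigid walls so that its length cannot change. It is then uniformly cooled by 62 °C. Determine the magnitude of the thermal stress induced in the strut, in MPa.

The supports are rigid, so the total axial strain is zero. The restrained thermal strain is ε = αΔT = 19.9×10⁻⁶ × 62 = 1233.8×10⁻⁶.
σ = EαΔT = 97×10³ × 19.9×10⁻⁶ × 62 = 119.7 MPa (tensile; the strut is trying to contract).

σ ≈ 120 MPa (tensile)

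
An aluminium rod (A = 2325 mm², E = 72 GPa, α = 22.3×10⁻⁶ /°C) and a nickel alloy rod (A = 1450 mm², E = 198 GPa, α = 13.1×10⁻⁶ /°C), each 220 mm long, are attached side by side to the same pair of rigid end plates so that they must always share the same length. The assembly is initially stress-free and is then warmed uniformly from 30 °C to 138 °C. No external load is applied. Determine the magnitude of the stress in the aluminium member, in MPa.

Equilibrium of a rigid end plate with no external load gives equal and opposite internal forces ±P in the two members. Since α_{aluminium} > α_{nickel alloy}, heating drives the aluminium into compression and the nickel alloy into tension.
Setting the final lengths equal and cancelling L: (α₁ − α₂)ΔT = P/(A₁E₁) + P/(A₂E₂).
|α₁ − α₂|·ΔT = 9.2×10⁻⁶ × 108 = 0.0009936.
1/(A₁E₁) + 1/(A₂E₂) = 1/(2325×72×10³) + 1/(1450×198×10³) = 9.457×10⁻⁹ N⁻¹.
So P = 0.0009936 / 9.457×10⁻⁹ = 105.1 kN.
σ_{aluminium} = P/A₁ = 105100/2325 = 45.19 MPa, compressive.

σ ≈ 45.2 MPa (compressive)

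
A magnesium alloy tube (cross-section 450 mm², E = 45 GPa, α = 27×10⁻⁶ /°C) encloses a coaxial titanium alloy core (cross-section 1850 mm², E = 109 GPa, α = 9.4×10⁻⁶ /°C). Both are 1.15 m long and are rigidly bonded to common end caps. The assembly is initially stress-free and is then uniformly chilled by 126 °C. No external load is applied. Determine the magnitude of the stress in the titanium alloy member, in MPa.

σ ≈ 22.1 MPa (compressive)

Equilibrium of a rigid end plate with no external load gives equal and opposite internal forces ±P in the two members. Since α_{magnesium alloy} > α_{titanium alloy}, cooling drives the magnesium alloy into tension and the titanium alloy into compression.
Equating the net (thermal + elastic) strains gives |α₁ − α₂|·ΔT = P·[1/(A₁E₁) + 1/(A₂E₂)].
|α₁ − α₂|·ΔT = 17.6×10⁻⁶ × 126 = 0.002218.
1/(A₁E₁) + 1/(A₂E₂) = 1/(450×45×10³) + 1/(1850×109×10³) = 5.434×10⁻⁸ N⁻¹.
P = 0.002218 / 5.434×10⁻⁸ = 40810 N = 40.81 kN.
σ_{titanium alloy} = P/A₂ = 40810/1850 = 22.06 MPa, compressive.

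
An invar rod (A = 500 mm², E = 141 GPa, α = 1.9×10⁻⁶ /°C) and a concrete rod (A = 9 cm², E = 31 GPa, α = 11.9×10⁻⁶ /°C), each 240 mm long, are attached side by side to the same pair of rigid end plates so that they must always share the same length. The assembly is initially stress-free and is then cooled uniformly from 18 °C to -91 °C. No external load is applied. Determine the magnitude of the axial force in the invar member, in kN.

Equilibrium of a rigid end plate with no external load gives equal and opposite internal forces ±P in the two members. Since α_{concrete} > α_{invar}, cooling drives the concrete into tension and the invar into compression.
Setting the final lengths equal and cancelling L: (α₁ − α₂)ΔT = P/(A₁E₁) + P/(A₂E₂).
|α₁ − α₂|·ΔT = 10×10⁻⁶ × 109 = 0.00109.
1/(A₁E₁) + 1/(A₂E₂) = 1/(500×141×10³) + 1/(900×31×10³) = 5.003×10⁻⁸ N⁻¹.
So P = 0.00109 / 5.003×10⁻⁸ = 21.79 kN.

P ≈ 21.8 kN (compressive in the invar)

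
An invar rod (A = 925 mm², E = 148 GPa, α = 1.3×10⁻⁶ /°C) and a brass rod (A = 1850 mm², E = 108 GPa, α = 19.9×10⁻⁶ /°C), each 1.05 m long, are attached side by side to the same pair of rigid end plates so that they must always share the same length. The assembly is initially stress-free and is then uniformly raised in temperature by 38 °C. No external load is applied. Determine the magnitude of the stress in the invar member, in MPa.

The brass has the larger α, so on heating it would change length more than the invar if both were free. The rigid plates force a common final length, so the brass is put into compression and the invar into tension, with equal and opposite forces P (no external load).
Equating the net (thermal + elastic) strains gives |α₁ − α₂|·ΔT = P·[1/(A₁E₁) + 1/(A₂E₂)].
|α₁ − α₂|·ΔT = 18.6×10⁻⁶ × 38 = 0.0007068.
1/(A₁E₁) + 1/(A₂E₂) = 1/(925×148×10³) + 1/(1850×108×10³) = 1.231×10⁻⁸ N⁻¹.
P = 0.0007068 / 1.231×10⁻⁸ = 57420 N = 57.42 kN.
σ_{invar} = P/A₁ = 57420/925 = 62.07 MPa, tensile.

σ ≈ 62.1 MPa (tensile)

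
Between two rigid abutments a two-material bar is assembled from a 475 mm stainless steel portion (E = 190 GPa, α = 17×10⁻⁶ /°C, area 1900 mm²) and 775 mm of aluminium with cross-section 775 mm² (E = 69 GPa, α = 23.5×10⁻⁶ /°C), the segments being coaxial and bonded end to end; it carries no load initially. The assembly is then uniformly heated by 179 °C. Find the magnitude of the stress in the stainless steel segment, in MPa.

σ ≈ 157 MPa (compressive)

With the walls removed the bar would change length by δ_free = Σ αᵢΔT Lᵢ = 17×10⁻⁶×179×475 + 23.5×10⁻⁶×179×775 = 4.705 mm.
Since the ends are fixed, an axial force P builds up, equal in every segment, with P · Σ Lᵢ/(AᵢEᵢ) = δ_free.
The series flexibility is Σ Lᵢ/(AᵢEᵢ) = 475/(1900×190×10³) + 775/(775×69×10³) = 1.581×10⁻⁵ mm/N.
So P = 4.705 / 1.581×10⁻⁵ = 297.7 kN, compressive.
σ_{stainless steel} = P / A = 297700 / 1900 = 156.7 MPa.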